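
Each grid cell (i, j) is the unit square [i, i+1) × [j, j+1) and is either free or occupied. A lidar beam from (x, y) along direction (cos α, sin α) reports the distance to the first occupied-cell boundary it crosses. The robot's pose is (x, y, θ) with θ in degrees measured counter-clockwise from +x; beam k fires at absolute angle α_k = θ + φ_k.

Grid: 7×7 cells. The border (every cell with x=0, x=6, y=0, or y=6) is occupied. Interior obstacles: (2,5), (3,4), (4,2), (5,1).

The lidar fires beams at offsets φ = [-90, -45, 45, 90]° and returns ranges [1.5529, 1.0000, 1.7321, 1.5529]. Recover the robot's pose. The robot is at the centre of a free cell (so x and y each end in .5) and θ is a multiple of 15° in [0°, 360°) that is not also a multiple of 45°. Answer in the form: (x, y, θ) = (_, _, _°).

Candidates: 21 free-cell centres × 16 headings = 336 poses. Raycast each; keep the one whose scan matches to 4 dp.
  (2.5, 4.5, 60°): beam 1 = 0.5774 ≠ 1.5529 ✗
  (2.5, 3.5, 210°): beam 1 = 2.8868 ≠ 1.5529 ✗
  (2.5, 1.5, 75°): beam 1 = 1.9319 ≠ 1.5529 ✗
  …
  (4.5, 5.5, 285°): r_1=1.5529, r_2=1.0000, r_3=1.7321, r_4=1.5529 — all match ✓
Only this pose fits every beam.

(x, y, θ) = (4.5, 5.5, 285°)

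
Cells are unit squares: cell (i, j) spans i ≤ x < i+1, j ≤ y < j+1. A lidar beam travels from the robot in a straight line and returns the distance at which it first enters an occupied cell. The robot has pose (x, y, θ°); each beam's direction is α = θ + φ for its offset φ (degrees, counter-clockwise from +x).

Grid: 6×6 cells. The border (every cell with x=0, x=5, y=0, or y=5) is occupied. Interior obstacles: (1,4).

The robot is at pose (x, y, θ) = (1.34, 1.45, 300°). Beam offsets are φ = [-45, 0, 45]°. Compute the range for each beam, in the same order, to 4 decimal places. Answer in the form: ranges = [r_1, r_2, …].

ranges = [0.4659, 0.5196, 1.7387]

beam 1: φ=-45°, α=255°
  d=(-0.2588,-0.9659)  start (1,1)  tX=1.3137 tY=0.4659  stride 1/|dx|=3.8637 1/|dy|=1.0353
    cross y-line → (1,0), t=0.4659 (wall)
  → r_1 = 0.4659
beam 2: φ=0°, α=300°
  d=(0.5000,-0.8660)  start (1,1)  tX=1.3200 tY=0.5196  stride 1/|dx|=2.0000 1/|dy|=1.1547
    cross y-line → (1,0), t=0.5196 (wall)
  → r_2 = 0.5196
beam 3: φ=45°, α=345°
  d=(0.9659,-0.2588)  start (1,1)  tX=0.6833 tY=1.7387  stride 1/|dx|=1.0353 1/|dy|=3.8637
    cross x-line → (2,1), t=0.6833
    cross x-line → (3,1), t=1.7186
    cross y-line → (3,0), t=1.7387 (wall)
  → r_3 = 1.7387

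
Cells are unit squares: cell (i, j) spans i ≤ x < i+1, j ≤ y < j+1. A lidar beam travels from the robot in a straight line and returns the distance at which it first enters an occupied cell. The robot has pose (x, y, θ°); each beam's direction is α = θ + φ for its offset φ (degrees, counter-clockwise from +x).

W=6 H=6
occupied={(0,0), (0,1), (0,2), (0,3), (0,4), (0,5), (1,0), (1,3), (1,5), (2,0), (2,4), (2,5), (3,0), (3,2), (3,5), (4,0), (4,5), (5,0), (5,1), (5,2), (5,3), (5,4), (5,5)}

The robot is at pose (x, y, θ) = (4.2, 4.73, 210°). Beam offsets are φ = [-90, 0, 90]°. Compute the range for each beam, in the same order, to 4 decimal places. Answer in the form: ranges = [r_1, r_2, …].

beam 1: φ=-90°, α=120°
  dir = (cos 120°, sin 120°) = (-0.5000, 0.8660); from cell (4,4)
  next x-line at t=0.4000, next y-line at t=0.3118; Δt_x=2.0000, Δt_y=1.1547
    y: enter (4,5) at t=0.3118 ← occupied
  → r_1 = 0.3118
beam 2: φ=0°, α=210°
  dir = (cos 210°, sin 210°) = (-0.8660, -0.5000); from cell (4,4)
  next x-line at t=0.2309, next y-line at t=1.4600; Δt_x=1.1547, Δt_y=2.0000
    x: enter (3,4) at t=0.2309
    x: enter (2,4) at t=1.3856 ← occupied
  → r_2 = 1.3856
beam 3: φ=90°, α=300°
  dir = (cos 300°, sin 300°) = (0.5000, -0.8660); from cell (4,4)
  next x-line at t=1.6000, next y-line at t=0.8429; Δt_x=2.0000, Δt_y=1.1547
    y: enter (4,3) at t=0.8429
    x: enter (5,3) at t=1.6000 ← occupied
  → r_3 = 1.6000

ranges = [0.3118, 1.3856, 1.6000]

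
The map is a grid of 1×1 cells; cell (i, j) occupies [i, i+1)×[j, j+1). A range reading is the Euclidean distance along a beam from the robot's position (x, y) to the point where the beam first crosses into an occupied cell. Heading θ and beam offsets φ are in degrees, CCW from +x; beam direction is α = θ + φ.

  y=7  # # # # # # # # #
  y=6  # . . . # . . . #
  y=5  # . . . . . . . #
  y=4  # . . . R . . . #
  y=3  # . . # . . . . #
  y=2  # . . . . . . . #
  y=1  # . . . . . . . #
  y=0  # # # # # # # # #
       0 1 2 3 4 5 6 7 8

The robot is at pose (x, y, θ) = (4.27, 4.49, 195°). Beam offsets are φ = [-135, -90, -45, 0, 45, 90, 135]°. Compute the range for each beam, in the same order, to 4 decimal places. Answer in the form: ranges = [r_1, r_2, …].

beam 1: φ=-135°, α=60°
  direction (0.5000, 0.8660); cell (4,4); t to first gridline: x 1.4600, y 0.5889 (then +2.0000 / +1.1547)
    (4,5) via y @ 0.5889
    (5,5) via x @ 1.4600
    (5,6) via y @ 1.7436
    (5,7) via y @ 2.8983  # hit
  → r_1 = 2.8983
beam 2: φ=-90°, α=105°
  direction (-0.2588, 0.9659); cell (4,4); t to first gridline: x 1.0432, y 0.5280 (then +3.8637 / +1.0353)
    (4,5) via y @ 0.5280
    (3,5) via x @ 1.0432
    (3,6) via y @ 1.5633
    (3,7) via y @ 2.5985  # hit
  → r_2 = 2.5985
beam 3: φ=-45°, α=150°
  direction (-0.8660, 0.5000); cell (4,4); t to first gridline: x 0.3118, y 1.0200 (then +1.1547 / +2.0000)
    (3,4) via x @ 0.3118
    (3,5) via y @ 1.0200
    (2,5) via x @ 1.4665
    (1,5) via x @ 2.6212
    (1,6) via y @ 3.0200
    (0,6) via x @ 3.7759  # hit
  → r_3 = 3.7759
beam 4: φ=0°, α=195°
  direction (-0.9659, -0.2588); cell (4,4); t to first gridline: x 0.2795, y 1.8932 (then +1.0353 / +3.8637)
    (3,4) via x @ 0.2795
    (2,4) via x @ 1.3148
    (2,3) via y @ 1.8932
    (1,3) via x @ 2.3501
    (0,3) via x @ 3.3854  # hit
  → r_4 = 3.3854
beam 5: φ=45°, α=240°
  direction (-0.5000, -0.8660); cell (4,4); t to first gridline: x 0.5400, y 0.5658 (then +2.0000 / +1.1547)
    (3,4) via x @ 0.5400
    (3,3) via y @ 0.5658  # hit
  → r_5 = 0.5658
beam 6: φ=90°, α=285°
  direction (0.2588, -0.9659); cell (4,4); t to first gridline: x 2.8205, y 0.5073 (then +3.8637 / +1.0353)
    (4,3) via y @ 0.5073
    (4,2) via y @ 1.5426
    (4,1) via y @ 2.5778
    (5,1) via x @ 2.8205
    (5,0) via y @ 3.6131  # hit
  → r_6 = 3.6131
beam 7: φ=135°, α=330°
  direction (0.8660, -0.5000); cell (4,4); t to first gridline: x 0.8429, y 0.9800 (then +1.1547 / +2.0000)
    (5,4) via x @ 0.8429
    (5,3) via y @ 0.9800
    (6,3) via x @ 1.9976
    (6,2) via y @ 2.9800
    (7,2) via x @ 3.1523
    (8,2) via x @ 4.3070  # hit
  → r_7 = 4.3070

ranges = [2.8983, 2.5985, 3.7759, 3.3854, 0.5658, 3.6131, 4.3070]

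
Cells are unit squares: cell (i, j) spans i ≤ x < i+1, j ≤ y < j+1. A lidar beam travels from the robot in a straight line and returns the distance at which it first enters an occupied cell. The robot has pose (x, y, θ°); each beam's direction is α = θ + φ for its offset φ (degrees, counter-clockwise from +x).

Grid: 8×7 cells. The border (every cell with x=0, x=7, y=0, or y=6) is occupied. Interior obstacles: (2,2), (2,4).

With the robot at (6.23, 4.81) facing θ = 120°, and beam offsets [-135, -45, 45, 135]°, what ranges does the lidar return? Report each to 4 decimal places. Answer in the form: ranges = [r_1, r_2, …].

ranges = [0.7972, 1.2320, 4.5978, 3.9444]

beam 1: φ=-135°, α=345°
  cosα=0.9659 sinα=-0.2588 | (6,4) | tMaxX 0.7972 tMaxY 3.1296 | tΔX 1.0353 tΔY 3.8637
    t=0.7972 [x] (7,4) — stop
  → r_1 = 0.7972
beam 2: φ=-45°, α=75°
  cosα=0.2588 sinα=0.9659 | (6,4) | tMaxX 2.9751 tMaxY 0.1967 | tΔX 3.8637 tΔY 1.0353
    t=0.1967 [y] (6,5)
    t=1.2320 [y] (6,6) — stop
  → r_2 = 1.2320
beam 3: φ=45°, α=165°
  cosα=-0.9659 sinα=0.2588 | (6,4) | tMaxX 0.2381 tMaxY 0.7341 | tΔX 1.0353 tΔY 3.8637
    t=0.2381 [x] (5,4)
    t=0.7341 [y] (5,5)
    t=1.2734 [x] (4,5)
    t=2.3087 [x] (3,5)
    t=3.3439 [x] (2,5)
    t=4.3792 [x] (1,5)
    t=4.5978 [y] (1,6) — stop
  → r_3 = 4.5978
beam 4: φ=135°, α=255°
  cosα=-0.2588 sinα=-0.9659 | (6,4) | tMaxX 0.8887 tMaxY 0.8386 | tΔX 3.8637 tΔY 1.0353
    t=0.8386 [y] (6,3)
    t=0.8887 [x] (5,3)
    t=1.8738 [y] (5,2)
    t=2.9091 [y] (5,1)
    t=3.9444 [y] (5,0) — stop
  → r_4 = 3.9444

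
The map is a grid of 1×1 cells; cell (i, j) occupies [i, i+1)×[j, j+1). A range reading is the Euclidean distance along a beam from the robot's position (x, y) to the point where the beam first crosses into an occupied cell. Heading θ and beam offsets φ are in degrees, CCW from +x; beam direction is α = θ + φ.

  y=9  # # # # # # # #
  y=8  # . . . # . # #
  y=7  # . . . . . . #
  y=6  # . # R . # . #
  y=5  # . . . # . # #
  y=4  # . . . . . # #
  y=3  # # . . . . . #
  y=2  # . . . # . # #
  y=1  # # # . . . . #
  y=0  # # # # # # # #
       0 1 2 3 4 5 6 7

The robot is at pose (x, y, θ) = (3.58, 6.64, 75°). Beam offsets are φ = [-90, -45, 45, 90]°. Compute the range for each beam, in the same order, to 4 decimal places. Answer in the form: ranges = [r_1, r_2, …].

beam 1: φ=-90°, α=345°
  d=(0.9659,-0.2588)  start (3,6)  tX=0.4348 tY=2.4728  stride 1/|dx|=1.0353 1/|dy|=3.8637
    cross x-line → (4,6), t=0.4348
    cross x-line → (5,6), t=1.4701 (wall)
  → r_1 = 1.4701
beam 2: φ=-45°, α=30°
  d=(0.8660,0.5000)  start (3,6)  tX=0.4850 tY=0.7200  stride 1/|dx|=1.1547 1/|dy|=2.0000
    cross x-line → (4,6), t=0.4850
    cross y-line → (4,7), t=0.7200
    cross x-line → (5,7), t=1.6397
    cross y-line → (5,8), t=2.7200
    cross x-line → (6,8), t=2.7944 (wall)
  → r_2 = 2.7944
beam 3: φ=45°, α=120°
  d=(-0.5000,0.8660)  start (3,6)  tX=1.1600 tY=0.4157  stride 1/|dx|=2.0000 1/|dy|=1.1547
    cross y-line → (3,7), t=0.4157
    cross x-line → (2,7), t=1.1600
    cross y-line → (2,8), t=1.5704
    cross y-line → (2,9), t=2.7251 (wall)
  → r_3 = 2.7251
beam 4: φ=90°, α=165°
  d=(-0.9659,0.2588)  start (3,6)  tX=0.6005 tY=1.3909  stride 1/|dx|=1.0353 1/|dy|=3.8637
    cross x-line → (2,6), t=0.6005 (wall)
  → r_4 = 0.6005

ranges = [1.4701, 2.7944, 2.7251, 0.6005]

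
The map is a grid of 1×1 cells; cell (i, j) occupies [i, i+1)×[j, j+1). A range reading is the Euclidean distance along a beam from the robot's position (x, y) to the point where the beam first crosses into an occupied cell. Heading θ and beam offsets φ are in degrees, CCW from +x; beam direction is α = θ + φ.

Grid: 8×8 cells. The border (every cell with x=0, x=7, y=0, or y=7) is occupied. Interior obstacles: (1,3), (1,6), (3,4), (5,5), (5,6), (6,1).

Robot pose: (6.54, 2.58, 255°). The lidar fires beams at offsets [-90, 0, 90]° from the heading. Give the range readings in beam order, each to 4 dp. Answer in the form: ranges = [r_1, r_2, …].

ranges = [4.7002, 0.6005, 0.4762]

beam 1: φ=-90°, α=165°
  d=(-0.9659,0.2588)  start (6,2)  tX=0.5590 tY=1.6228  stride 1/|dx|=1.0353 1/|dy|=3.8637
    cross x-line → (5,2), t=0.5590
    cross x-line → (4,2), t=1.5943
    cross y-line → (4,3), t=1.6228
    cross x-line → (3,3), t=2.6296
    cross x-line → (2,3), t=3.6649
    cross x-line → (1,3), t=4.7002 (wall)
  → r_1 = 4.7002
beam 2: φ=0°, α=255°
  d=(-0.2588,-0.9659)  start (6,2)  tX=2.0864 tY=0.6005  stride 1/|dx|=3.8637 1/|dy|=1.0353
    cross y-line → (6,1), t=0.6005 (wall)
  → r_2 = 0.6005
beam 3: φ=90°, α=345°
  d=(0.9659,-0.2588)  start (6,2)  tX=0.4762 tY=2.2409  stride 1/|dx|=1.0353 1/|dy|=3.8637
    cross x-line → (7,2), t=0.4762 (wall)
  → r_3 = 0.4762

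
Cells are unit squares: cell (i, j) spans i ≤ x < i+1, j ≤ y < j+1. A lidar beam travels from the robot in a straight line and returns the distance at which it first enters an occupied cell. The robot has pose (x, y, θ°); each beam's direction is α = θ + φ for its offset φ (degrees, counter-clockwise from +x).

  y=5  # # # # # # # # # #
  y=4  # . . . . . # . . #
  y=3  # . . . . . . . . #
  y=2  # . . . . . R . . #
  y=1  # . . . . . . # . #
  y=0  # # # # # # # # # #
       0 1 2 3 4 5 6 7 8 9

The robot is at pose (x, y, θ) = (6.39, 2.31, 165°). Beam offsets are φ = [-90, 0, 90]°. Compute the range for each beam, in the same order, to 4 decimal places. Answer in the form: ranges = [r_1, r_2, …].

beam 1: φ=-90°, α=75°
  cosα=0.2588 sinα=0.9659 | (6,2) | tMaxX 2.3569 tMaxY 0.7143 | tΔX 3.8637 tΔY 1.0353
    t=0.7143 [y] (6,3)
    t=1.7496 [y] (6,4) — stop
  → r_1 = 1.7496
beam 2: φ=0°, α=165°
  cosα=-0.9659 sinα=0.2588 | (6,2) | tMaxX 0.4038 tMaxY 2.6660 | tΔX 1.0353 tΔY 3.8637
    t=0.4038 [x] (5,2)
    t=1.4390 [x] (4,2)
    t=2.4743 [x] (3,2)
    t=2.6660 [y] (3,3)
    t=3.5096 [x] (2,3)
    t=4.5449 [x] (1,3)
    t=5.5801 [x] (0,3) — stop
  → r_2 = 5.5801
beam 3: φ=90°, α=255°
  cosα=-0.2588 sinα=-0.9659 | (6,2) | tMaxX 1.5068 tMaxY 0.3209 | tΔX 3.8637 tΔY 1.0353
    t=0.3209 [y] (6,1)
    t=1.3562 [y] (6,0) — stop
  → r_3 = 1.3562

ranges = [1.7496, 5.5801, 1.3562]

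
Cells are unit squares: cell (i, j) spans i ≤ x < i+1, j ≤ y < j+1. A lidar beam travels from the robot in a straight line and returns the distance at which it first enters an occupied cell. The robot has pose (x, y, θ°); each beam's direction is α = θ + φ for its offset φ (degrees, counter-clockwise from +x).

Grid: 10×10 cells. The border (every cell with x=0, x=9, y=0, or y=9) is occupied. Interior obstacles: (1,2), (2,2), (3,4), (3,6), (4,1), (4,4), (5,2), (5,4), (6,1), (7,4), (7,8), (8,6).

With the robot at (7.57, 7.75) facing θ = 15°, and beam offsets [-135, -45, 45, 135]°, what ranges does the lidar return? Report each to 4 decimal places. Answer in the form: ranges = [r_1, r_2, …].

beam 1: φ=-135°, α=240°
  dir = (cos 240°, sin 240°) = (-0.5000, -0.8660); from cell (7,7)
  next x-line at t=1.1400, next y-line at t=0.8660; Δt_x=2.0000, Δt_y=1.1547
    y: enter (7,6) at t=0.8660
    x: enter (6,6) at t=1.1400
    y: enter (6,5) at t=2.0207
    x: enter (5,5) at t=3.1400
    y: enter (5,4) at t=3.1754 ← occupied
  → r_1 = 3.1754
beam 2: φ=-45°, α=330°
  dir = (cos 330°, sin 330°) = (0.8660, -0.5000); from cell (7,7)
  next x-line at t=0.4965, next y-line at t=1.5000; Δt_x=1.1547, Δt_y=2.0000
    x: enter (8,7) at t=0.4965
    y: enter (8,6) at t=1.5000 ← occupied
  → r_2 = 1.5000
beam 3: φ=45°, α=60°
  dir = (cos 60°, sin 60°) = (0.5000, 0.8660); from cell (7,7)
  next x-line at t=0.8600, next y-line at t=0.2887; Δt_x=2.0000, Δt_y=1.1547
    y: enter (7,8) at t=0.2887 ← occupied
  → r_3 = 0.2887
beam 4: φ=135°, α=150°
  dir = (cos 150°, sin 150°) = (-0.8660, 0.5000); from cell (7,7)
  next x-line at t=0.6582, next y-line at t=0.5000; Δt_x=1.1547, Δt_y=2.0000
    y: enter (7,8) at t=0.5000 ← occupied
  → r_4 = 0.5000

ranges = [3.1754, 1.5000, 0.2887, 0.5000]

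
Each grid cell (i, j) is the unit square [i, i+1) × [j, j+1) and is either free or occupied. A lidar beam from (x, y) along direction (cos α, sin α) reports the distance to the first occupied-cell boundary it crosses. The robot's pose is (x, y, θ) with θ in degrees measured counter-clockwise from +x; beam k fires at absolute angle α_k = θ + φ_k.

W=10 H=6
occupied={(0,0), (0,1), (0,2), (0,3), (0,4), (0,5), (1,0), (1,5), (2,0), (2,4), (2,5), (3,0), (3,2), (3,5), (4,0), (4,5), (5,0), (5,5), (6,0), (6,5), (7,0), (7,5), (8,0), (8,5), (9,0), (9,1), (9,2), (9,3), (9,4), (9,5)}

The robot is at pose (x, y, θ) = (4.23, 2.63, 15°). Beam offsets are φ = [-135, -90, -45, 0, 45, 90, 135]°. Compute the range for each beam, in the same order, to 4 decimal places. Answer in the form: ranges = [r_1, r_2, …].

beam 1: φ=-135°, α=240°
  direction (-0.5000, -0.8660); cell (4,2); t to first gridline: x 0.4600, y 0.7275 (then +2.0000 / +1.1547)
    (3,2) via x @ 0.4600  # hit
  → r_1 = 0.4600
beam 2: φ=-90°, α=285°
  direction (0.2588, -0.9659); cell (4,2); t to first gridline: x 2.9751, y 0.6522 (then +3.8637 / +1.0353)
    (4,1) via y @ 0.6522
    (4,0) via y @ 1.6875  # hit
  → r_2 = 1.6875
beam 3: φ=-45°, α=330°
  direction (0.8660, -0.5000); cell (4,2); t to first gridline: x 0.8891, y 1.2600 (then +1.1547 / +2.0000)
    (5,2) via x @ 0.8891
    (5,1) via y @ 1.2600
    (6,1) via x @ 2.0438
    (7,1) via x @ 3.1985
    (7,0) via y @ 3.2600  # hit
  → r_3 = 3.2600
beam 4: φ=0°, α=15°
  direction (0.9659, 0.2588); cell (4,2); t to first gridline: x 0.7972, y 1.4296 (then +1.0353 / +3.8637)
    (5,2) via x @ 0.7972
    (5,3) via y @ 1.4296
    (6,3) via x @ 1.8324
    (7,3) via x @ 2.8677
    (8,3) via x @ 3.9030
    (9,3) via x @ 4.9383  # hit
  → r_4 = 4.9383
beam 5: φ=45°, α=60°
  direction (0.5000, 0.8660); cell (4,2); t to first gridline: x 1.5400, y 0.4272 (then +2.0000 / +1.1547)
    (4,3) via y @ 0.4272
    (5,3) via x @ 1.5400
    (5,4) via y @ 1.5819
    (5,5) via y @ 2.7366  # hit
  → r_5 = 2.7366
beam 6: φ=90°, α=105°
  direction (-0.2588, 0.9659); cell (4,2); t to first gridline: x 0.8887, y 0.3831 (then +3.8637 / +1.0353)
    (4,3) via y @ 0.3831
    (3,3) via x @ 0.8887
    (3,4) via y @ 1.4183
    (3,5) via y @ 2.4536  # hit
  → r_6 = 2.4536
beam 7: φ=135°, α=150°
  direction (-0.8660, 0.5000); cell (4,2); t to first gridline: x 0.2656, y 0.7400 (then +1.1547 / +2.0000)
    (3,2) via x @ 0.2656  # hit
  → r_7 = 0.2656

ranges = [0.4600, 1.6875, 3.2600, 4.9383, 2.7366, 2.4536, 0.2656]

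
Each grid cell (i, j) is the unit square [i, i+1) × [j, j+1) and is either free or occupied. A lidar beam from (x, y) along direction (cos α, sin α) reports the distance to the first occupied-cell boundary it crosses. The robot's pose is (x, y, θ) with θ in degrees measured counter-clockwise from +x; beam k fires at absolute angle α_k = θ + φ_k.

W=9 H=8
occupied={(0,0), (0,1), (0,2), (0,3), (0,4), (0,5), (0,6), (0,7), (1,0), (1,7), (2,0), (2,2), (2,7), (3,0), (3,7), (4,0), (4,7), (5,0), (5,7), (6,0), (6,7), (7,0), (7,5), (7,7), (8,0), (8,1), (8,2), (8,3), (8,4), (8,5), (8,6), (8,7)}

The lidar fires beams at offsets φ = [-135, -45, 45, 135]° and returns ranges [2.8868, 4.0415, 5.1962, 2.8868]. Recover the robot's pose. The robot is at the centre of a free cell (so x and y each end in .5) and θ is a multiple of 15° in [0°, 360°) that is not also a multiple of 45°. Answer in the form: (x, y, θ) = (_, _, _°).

Candidates: 40 free-cell centres × 16 headings = 640 poses. Raycast each; keep the one whose scan matches to 4 dp.
  (2.5, 4.5, 75°): beam 1 = 4.0415 ≠ 2.8868 ✗
  (7.5, 1.5, 300°): beam 1 = 4.6587 ≠ 2.8868 ✗
  (4.5, 2.5, 165°): beam 1 = 4.0415 ≠ 2.8868 ✗
  (2.5, 1.5, 165°): beam 1 = 6.3509 ≠ 2.8868 ✗
  …
  (5.5, 3.5, 105°): r_1=2.8868, r_2=4.0415, r_3=5.1962, r_4=2.8868 — all match ✓
Only this pose fits every beam.

(x, y, θ) = (5.5, 3.5, 105°)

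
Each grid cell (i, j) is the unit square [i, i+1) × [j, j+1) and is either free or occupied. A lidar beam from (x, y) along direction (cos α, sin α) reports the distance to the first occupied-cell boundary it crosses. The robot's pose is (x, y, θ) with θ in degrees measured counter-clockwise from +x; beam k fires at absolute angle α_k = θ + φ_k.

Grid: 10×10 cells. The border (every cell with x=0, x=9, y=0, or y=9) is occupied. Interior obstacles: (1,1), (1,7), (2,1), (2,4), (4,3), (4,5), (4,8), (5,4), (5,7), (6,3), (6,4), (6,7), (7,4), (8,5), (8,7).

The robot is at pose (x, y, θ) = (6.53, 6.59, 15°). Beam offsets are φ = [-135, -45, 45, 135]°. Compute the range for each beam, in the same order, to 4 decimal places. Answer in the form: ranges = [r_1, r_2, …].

ranges = [1.8360, 1.6974, 0.4734, 0.8200]

beam 1: φ=-135°, α=240°
  d=(-0.5000,-0.8660)  start (6,6)  tX=1.0600 tY=0.6813  stride 1/|dx|=2.0000 1/|dy|=1.1547
    cross y-line → (6,5), t=0.6813
    cross x-line → (5,5), t=1.0600
    cross y-line → (5,4), t=1.8360 (wall)
  → r_1 = 1.8360
beam 2: φ=-45°, α=330°
  d=(0.8660,-0.5000)  start (6,6)  tX=0.5427 tY=1.1800  stride 1/|dx|=1.1547 1/|dy|=2.0000
    cross x-line → (7,6), t=0.5427
    cross y-line → (7,5), t=1.1800
    cross x-line → (8,5), t=1.6974 (wall)
  → r_2 = 1.6974
beam 3: φ=45°, α=60°
  d=(0.5000,0.8660)  start (6,6)  tX=0.9400 tY=0.4734  stride 1/|dx|=2.0000 1/|dy|=1.1547
    cross y-line → (6,7), t=0.4734 (wall)
  → r_3 = 0.4734
beam 4: φ=135°, α=150°
  d=(-0.8660,0.5000)  start (6,6)  tX=0.6120 tY=0.8200  stride 1/|dx|=1.1547 1/|dy|=2.0000
    cross x-line → (5,6), t=0.6120
    cross y-line → (5,7), t=0.8200 (wall)
  → r_4 = 0.8200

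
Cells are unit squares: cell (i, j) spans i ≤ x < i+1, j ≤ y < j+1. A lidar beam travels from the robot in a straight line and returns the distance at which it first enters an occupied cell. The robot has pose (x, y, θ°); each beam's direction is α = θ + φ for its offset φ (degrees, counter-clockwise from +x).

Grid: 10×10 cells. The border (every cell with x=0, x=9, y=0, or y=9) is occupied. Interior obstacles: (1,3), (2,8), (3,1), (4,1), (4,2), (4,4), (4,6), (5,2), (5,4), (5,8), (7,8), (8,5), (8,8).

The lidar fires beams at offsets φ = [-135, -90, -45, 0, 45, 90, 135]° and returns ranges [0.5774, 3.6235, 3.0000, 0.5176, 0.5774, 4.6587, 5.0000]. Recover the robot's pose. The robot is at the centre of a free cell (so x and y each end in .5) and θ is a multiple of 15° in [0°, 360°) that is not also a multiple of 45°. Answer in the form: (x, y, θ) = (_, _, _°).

(x, y, θ) = (4.5, 5.5, 255°)

The pose lattice has 51·16 = 816 candidates. Test each by forward raycasting.
  (3.5, 4.5, 30°): beam 1 = 3.6235 ≠ 0.5774 ✗
  (3.5, 6.5, 255°): beam 1 = 1.7321 ≠ 0.5774 ✗
  (5.5, 5.5, 60°): beam 1 = 0.5176 ≠ 0.5774 ✗
  …
  (4.5, 5.5, 255°): r_1=0.5774, r_2=3.6235, r_3=3.0000, r_4=0.5176, r_5=0.5774, r_6=4.6587, r_7=5.0000 — all match ✓
Unique over the lattice → pose = (4.5, 5.5, 255°).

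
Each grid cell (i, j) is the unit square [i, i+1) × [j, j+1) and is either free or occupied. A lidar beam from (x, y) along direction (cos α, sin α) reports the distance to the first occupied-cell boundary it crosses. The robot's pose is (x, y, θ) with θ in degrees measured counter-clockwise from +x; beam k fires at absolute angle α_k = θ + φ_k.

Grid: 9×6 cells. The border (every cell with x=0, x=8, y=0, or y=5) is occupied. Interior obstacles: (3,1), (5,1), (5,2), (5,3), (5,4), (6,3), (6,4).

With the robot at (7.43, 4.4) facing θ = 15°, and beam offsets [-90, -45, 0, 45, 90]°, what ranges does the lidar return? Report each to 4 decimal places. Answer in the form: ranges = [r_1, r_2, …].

ranges = [2.2023, 0.6582, 0.5901, 0.6928, 0.6212]

beam 1: φ=-90°, α=285°
  d=(0.2588,-0.9659)  start (7,4)  tX=2.2023 tY=0.4141  stride 1/|dx|=3.8637 1/|dy|=1.0353
    cross y-line → (7,3), t=0.4141
    cross y-line → (7,2), t=1.4494
    cross x-line → (8,2), t=2.2023 (wall)
  → r_1 = 2.2023
beam 2: φ=-45°, α=330°
  d=(0.8660,-0.5000)  start (7,4)  tX=0.6582 tY=0.8000  stride 1/|dx|=1.1547 1/|dy|=2.0000
    cross x-line → (8,4), t=0.6582 (wall)
  → r_2 = 0.6582
beam 3: φ=0°, α=15°
  d=(0.9659,0.2588)  start (7,4)  tX=0.5901 tY=2.3182  stride 1/|dx|=1.0353 1/|dy|=3.8637
    cross x-line → (8,4), t=0.5901 (wall)
  → r_3 = 0.5901
beam 4: φ=45°, α=60°
  d=(0.5000,0.8660)  start (7,4)  tX=1.1400 tY=0.6928  stride 1/|dx|=2.0000 1/|dy|=1.1547
    cross y-line → (7,5), t=0.6928 (wall)
  → r_4 = 0.6928
beam 5: φ=90°, α=105°
  d=(-0.2588,0.9659)  start (7,4)  tX=1.6614 tY=0.6212  stride 1/|dx|=3.8637 1/|dy|=1.0353
    cross y-line → (7,5), t=0.6212 (wall)
  → r_5 = 0.6212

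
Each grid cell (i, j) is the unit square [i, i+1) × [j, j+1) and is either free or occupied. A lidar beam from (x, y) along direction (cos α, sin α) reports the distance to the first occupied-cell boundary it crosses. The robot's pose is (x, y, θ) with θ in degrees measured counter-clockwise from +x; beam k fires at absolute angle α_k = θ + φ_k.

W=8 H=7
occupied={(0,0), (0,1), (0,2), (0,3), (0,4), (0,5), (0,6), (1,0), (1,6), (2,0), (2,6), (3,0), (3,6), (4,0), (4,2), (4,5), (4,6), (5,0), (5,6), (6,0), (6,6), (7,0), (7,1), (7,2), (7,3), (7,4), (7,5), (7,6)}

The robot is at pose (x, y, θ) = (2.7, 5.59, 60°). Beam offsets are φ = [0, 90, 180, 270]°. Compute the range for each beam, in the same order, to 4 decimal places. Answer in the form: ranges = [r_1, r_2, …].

beam 1: φ=0°, α=60°
  cosα=0.5000 sinα=0.8660 | (2,5) | tMaxX 0.6000 tMaxY 0.4734 | tΔX 2.0000 tΔY 1.1547
    t=0.4734 [y] (2,6) — stop
  → r_1 = 0.4734
beam 2: φ=90°, α=150°
  cosα=-0.8660 sinα=0.5000 | (2,5) | tMaxX 0.8083 tMaxY 0.8200 | tΔX 1.1547 tΔY 2.0000
    t=0.8083 [x] (1,5)
    t=0.8200 [y] (1,6) — stop
  → r_2 = 0.8200
beam 3: φ=180°, α=240°
  cosα=-0.5000 sinα=-0.8660 | (2,5) | tMaxX 1.4000 tMaxY 0.6813 | tΔX 2.0000 tΔY 1.1547
    t=0.6813 [y] (2,4)
    t=1.4000 [x] (1,4)
    t=1.8360 [y] (1,3)
    t=2.9907 [y] (1,2)
    t=3.4000 [x] (0,2) — stop
  → r_3 = 3.4000
beam 4: φ=270°, α=330°
  cosα=0.8660 sinα=-0.5000 | (2,5) | tMaxX 0.3464 tMaxY 1.1800 | tΔX 1.1547 tΔY 2.0000
    t=0.3464 [x] (3,5)
    t=1.1800 [y] (3,4)
    t=1.5011 [x] (4,4)
    t=2.6558 [x] (5,4)
    t=3.1800 [y] (5,3)
    t=3.8105 [x] (6,3)
    t=4.9652 [x] (7,3) — stop
  → r_4 = 4.9652

ranges = [0.4734, 0.8200, 3.4000, 4.9652]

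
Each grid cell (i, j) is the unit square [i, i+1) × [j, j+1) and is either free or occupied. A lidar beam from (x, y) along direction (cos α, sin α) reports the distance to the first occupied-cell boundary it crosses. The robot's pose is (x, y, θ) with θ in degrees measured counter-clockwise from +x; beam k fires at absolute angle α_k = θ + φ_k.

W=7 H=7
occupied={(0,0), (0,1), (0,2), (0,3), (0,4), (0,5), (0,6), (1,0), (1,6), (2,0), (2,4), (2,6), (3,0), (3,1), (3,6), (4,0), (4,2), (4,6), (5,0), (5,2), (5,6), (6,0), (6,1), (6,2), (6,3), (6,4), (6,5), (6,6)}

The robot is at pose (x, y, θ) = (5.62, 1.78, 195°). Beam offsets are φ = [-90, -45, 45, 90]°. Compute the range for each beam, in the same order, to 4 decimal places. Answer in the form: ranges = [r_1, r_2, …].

ranges = [0.2278, 0.4400, 0.9007, 0.8075]

beam 1: φ=-90°, α=105°
  cosα=-0.2588 sinα=0.9659 | (5,1) | tMaxX 2.3955 tMaxY 0.2278 | tΔX 3.8637 tΔY 1.0353
    t=0.2278 [y] (5,2) — stop
  → r_1 = 0.2278
beam 2: φ=-45°, α=150°
  cosα=-0.8660 sinα=0.5000 | (5,1) | tMaxX 0.7159 tMaxY 0.4400 | tΔX 1.1547 tΔY 2.0000
    t=0.4400 [y] (5,2) — stop
  → r_2 = 0.4400
beam 3: φ=45°, α=240°
  cosα=-0.5000 sinα=-0.8660 | (5,1) | tMaxX 1.2400 tMaxY 0.9007 | tΔX 2.0000 tΔY 1.1547
    t=0.9007 [y] (5,0) — stop
  → r_3 = 0.9007
beam 4: φ=90°, α=285°
  cosα=0.2588 sinα=-0.9659 | (5,1) | tMaxX 1.4682 tMaxY 0.8075 | tΔX 3.8637 tΔY 1.0353
    t=0.8075 [y] (5,0) — stop
  → r_4 = 0.8075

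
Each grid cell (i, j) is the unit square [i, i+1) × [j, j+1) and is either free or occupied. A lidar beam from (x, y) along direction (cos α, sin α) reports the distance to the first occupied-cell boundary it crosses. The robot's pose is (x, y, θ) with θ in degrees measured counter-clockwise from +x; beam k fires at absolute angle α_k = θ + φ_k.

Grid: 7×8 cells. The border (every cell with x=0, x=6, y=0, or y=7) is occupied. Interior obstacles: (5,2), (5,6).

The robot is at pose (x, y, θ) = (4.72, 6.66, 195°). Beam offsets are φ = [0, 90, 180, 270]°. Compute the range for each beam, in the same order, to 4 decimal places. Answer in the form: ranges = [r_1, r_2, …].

ranges = [3.8512, 3.7891, 0.2899, 0.3520]

beam 1: φ=0°, α=195°
  dir = (cos 195°, sin 195°) = (-0.9659, -0.2588); from cell (4,6)
  next x-line at t=0.7454, next y-line at t=2.5500; Δt_x=1.0353, Δt_y=3.8637
    x: enter (3,6) at t=0.7454
    x: enter (2,6) at t=1.7807
    y: enter (2,5) at t=2.5500
    x: enter (1,5) at t=2.8160
    x: enter (0,5) at t=3.8512 ← occupied
  → r_1 = 3.8512
beam 2: φ=90°, α=285°
  dir = (cos 285°, sin 285°) = (0.2588, -0.9659); from cell (4,6)
  next x-line at t=1.0818, next y-line at t=0.6833; Δt_x=3.8637, Δt_y=1.0353
    y: enter (4,5) at t=0.6833
    x: enter (5,5) at t=1.0818
    y: enter (5,4) at t=1.7186
    y: enter (5,3) at t=2.7538
    y: enter (5,2) at t=3.7891 ← occupied
  → r_2 = 3.7891
beam 3: φ=180°, α=15°
  dir = (cos 15°, sin 15°) = (0.9659, 0.2588); from cell (4,6)
  next x-line at t=0.2899, next y-line at t=1.3137; Δt_x=1.0353, Δt_y=3.8637
    x: enter (5,6) at t=0.2899 ← occupied
  → r_3 = 0.2899
beam 4: φ=270°, α=105°
  dir = (cos 105°, sin 105°) = (-0.2588, 0.9659); from cell (4,6)
  next x-line at t=2.7819, next y-line at t=0.3520; Δt_x=3.8637, Δt_y=1.0353
    y: enter (4,7) at t=0.3520 ← occupied
  → r_4 = 0.3520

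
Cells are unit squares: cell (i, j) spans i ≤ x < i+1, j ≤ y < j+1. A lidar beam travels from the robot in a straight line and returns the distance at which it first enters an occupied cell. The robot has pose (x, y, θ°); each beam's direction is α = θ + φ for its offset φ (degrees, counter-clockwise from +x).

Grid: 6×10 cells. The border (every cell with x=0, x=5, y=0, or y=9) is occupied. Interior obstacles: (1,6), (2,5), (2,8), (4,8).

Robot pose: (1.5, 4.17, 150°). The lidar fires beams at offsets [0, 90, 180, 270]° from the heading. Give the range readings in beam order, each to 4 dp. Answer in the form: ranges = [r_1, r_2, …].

ranges = [0.5774, 1.0000, 4.0415, 1.0000]

beam 1: φ=0°, α=150°
  cosα=-0.8660 sinα=0.5000 | (1,4) | tMaxX 0.5774 tMaxY 1.6600 | tΔX 1.1547 tΔY 2.0000
    t=0.5774 [x] (0,4) — stop
  → r_1 = 0.5774
beam 2: φ=90°, α=240°
  cosα=-0.5000 sinα=-0.8660 | (1,4) | tMaxX 1.0000 tMaxY 0.1963 | tΔX 2.0000 tΔY 1.1547
    t=0.1963 [y] (1,3)
    t=1.0000 [x] (0,3) — stop
  → r_2 = 1.0000
beam 3: φ=180°, α=330°
  cosα=0.8660 sinα=-0.5000 | (1,4) | tMaxX 0.5774 tMaxY 0.3400 | tΔX 1.1547 tΔY 2.0000
    t=0.3400 [y] (1,3)
    t=0.5774 [x] (2,3)
    t=1.7321 [x] (3,3)
    t=2.3400 [y] (3,2)
    t=2.8868 [x] (4,2)
    t=4.0415 [x] (5,2) — stop
  → r_3 = 4.0415
beam 4: φ=270°, α=60°
  cosα=0.5000 sinα=0.8660 | (1,4) | tMaxX 1.0000 tMaxY 0.9584 | tΔX 2.0000 tΔY 1.1547
    t=0.9584 [y] (1,5)
    t=1.0000 [x] (2,5) — stop
  → r_4 = 1.0000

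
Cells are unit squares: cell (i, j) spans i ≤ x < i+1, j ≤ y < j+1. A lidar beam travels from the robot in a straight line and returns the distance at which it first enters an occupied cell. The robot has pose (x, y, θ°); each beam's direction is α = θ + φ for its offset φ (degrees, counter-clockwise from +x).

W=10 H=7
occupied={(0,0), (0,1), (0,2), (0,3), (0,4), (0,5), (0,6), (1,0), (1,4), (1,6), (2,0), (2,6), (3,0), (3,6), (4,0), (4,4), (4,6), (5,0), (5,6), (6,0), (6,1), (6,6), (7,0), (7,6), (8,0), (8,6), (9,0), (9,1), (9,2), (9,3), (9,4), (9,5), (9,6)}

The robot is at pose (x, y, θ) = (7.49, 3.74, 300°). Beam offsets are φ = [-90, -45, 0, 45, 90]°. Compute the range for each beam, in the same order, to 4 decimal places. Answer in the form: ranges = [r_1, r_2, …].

beam 1: φ=-90°, α=210°
  cosα=-0.8660 sinα=-0.5000 | (7,3) | tMaxX 0.5658 tMaxY 1.4800 | tΔX 1.1547 tΔY 2.0000
    t=0.5658 [x] (6,3)
    t=1.4800 [y] (6,2)
    t=1.7205 [x] (5,2)
    t=2.8752 [x] (4,2)
    t=3.4800 [y] (4,1)
    t=4.0299 [x] (3,1)
    t=5.1846 [x] (2,1)
    t=5.4800 [y] (2,0) — stop
  → r_1 = 5.4800
beam 2: φ=-45°, α=255°
  cosα=-0.2588 sinα=-0.9659 | (7,3) | tMaxX 1.8932 tMaxY 0.7661 | tΔX 3.8637 tΔY 1.0353
    t=0.7661 [y] (7,2)
    t=1.8014 [y] (7,1)
    t=1.8932 [x] (6,1) — stop
  → r_2 = 1.8932
beam 3: φ=0°, α=300°
  cosα=0.5000 sinα=-0.8660 | (7,3) | tMaxX 1.0200 tMaxY 0.8545 | tΔX 2.0000 tΔY 1.1547
    t=0.8545 [y] (7,2)
    t=1.0200 [x] (8,2)
    t=2.0092 [y] (8,1)
    t=3.0200 [x] (9,1) — stop
  → r_3 = 3.0200
beam 4: φ=45°, α=345°
  cosα=0.9659 sinα=-0.2588 | (7,3) | tMaxX 0.5280 tMaxY 2.8591 | tΔX 1.0353 tΔY 3.8637
    t=0.5280 [x] (8,3)
    t=1.5633 [x] (9,3) — stop
  → r_4 = 1.5633
beam 5: φ=90°, α=30°
  cosα=0.8660 sinα=0.5000 | (7,3) | tMaxX 0.5889 tMaxY 0.5200 | tΔX 1.1547 tΔY 2.0000
    t=0.5200 [y] (7,4)
    t=0.5889 [x] (8,4)
    t=1.7436 [x] (9,4) — stop
  → r_5 = 1.7436

ranges = [5.4800, 1.8932, 3.0200, 1.5633, 1.7436]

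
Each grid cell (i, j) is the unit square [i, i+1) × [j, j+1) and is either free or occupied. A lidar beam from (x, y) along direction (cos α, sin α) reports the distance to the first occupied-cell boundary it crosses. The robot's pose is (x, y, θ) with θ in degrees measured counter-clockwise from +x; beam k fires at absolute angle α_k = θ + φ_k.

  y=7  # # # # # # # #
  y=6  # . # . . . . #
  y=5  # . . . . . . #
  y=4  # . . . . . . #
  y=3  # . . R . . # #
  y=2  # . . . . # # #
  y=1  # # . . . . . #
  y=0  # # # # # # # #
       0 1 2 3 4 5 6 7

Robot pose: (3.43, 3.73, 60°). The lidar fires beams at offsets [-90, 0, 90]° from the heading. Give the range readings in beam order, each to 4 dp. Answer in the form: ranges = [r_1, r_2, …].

beam 1: φ=-90°, α=330°
  direction (0.8660, -0.5000); cell (3,3); t to first gridline: x 0.6582, y 1.4600 (then +1.1547 / +2.0000)
    (4,3) via x @ 0.6582
    (4,2) via y @ 1.4600
    (5,2) via x @ 1.8129  # hit
  → r_1 = 1.8129
beam 2: φ=0°, α=60°
  direction (0.5000, 0.8660); cell (3,3); t to first gridline: x 1.1400, y 0.3118 (then +2.0000 / +1.1547)
    (3,4) via y @ 0.3118
    (4,4) via x @ 1.1400
    (4,5) via y @ 1.4665
    (4,6) via y @ 2.6212
    (5,6) via x @ 3.1400
    (5,7) via y @ 3.7759  # hit
  → r_2 = 3.7759
beam 3: φ=90°, α=150°
  direction (-0.8660, 0.5000); cell (3,3); t to first gridline: x 0.4965, y 0.5400 (then +1.1547 / +2.0000)
    (2,3) via x @ 0.4965
    (2,4) via y @ 0.5400
    (1,4) via x @ 1.6512
    (1,5) via y @ 2.5400
    (0,5) via x @ 2.8059  # hit
  → r_3 = 2.8059

ranges = [1.8129, 3.7759, 2.8059]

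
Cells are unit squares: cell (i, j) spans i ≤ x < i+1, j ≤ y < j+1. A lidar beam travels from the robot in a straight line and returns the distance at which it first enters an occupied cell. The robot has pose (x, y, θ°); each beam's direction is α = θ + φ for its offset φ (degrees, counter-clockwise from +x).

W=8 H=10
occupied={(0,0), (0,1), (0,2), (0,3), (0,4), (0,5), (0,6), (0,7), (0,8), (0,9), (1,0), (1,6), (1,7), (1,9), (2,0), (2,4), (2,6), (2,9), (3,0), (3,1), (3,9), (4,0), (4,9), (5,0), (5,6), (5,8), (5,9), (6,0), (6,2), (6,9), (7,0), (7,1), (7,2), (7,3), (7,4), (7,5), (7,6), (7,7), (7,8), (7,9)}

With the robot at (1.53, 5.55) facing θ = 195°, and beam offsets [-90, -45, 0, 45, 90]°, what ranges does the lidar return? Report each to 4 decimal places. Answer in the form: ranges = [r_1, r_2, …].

beam 1: φ=-90°, α=105°
  dir = (cos 105°, sin 105°) = (-0.2588, 0.9659); from cell (1,5)
  next x-line at t=2.0478, next y-line at t=0.4659; Δt_x=3.8637, Δt_y=1.0353
    y: enter (1,6) at t=0.4659 ← occupied
  → r_1 = 0.4659
beam 2: φ=-45°, α=150°
  dir = (cos 150°, sin 150°) = (-0.8660, 0.5000); from cell (1,5)
  next x-line at t=0.6120, next y-line at t=0.9000; Δt_x=1.1547, Δt_y=2.0000
    x: enter (0,5) at t=0.6120 ← occupied
  → r_2 = 0.6120
beam 3: φ=0°, α=195°
  dir = (cos 195°, sin 195°) = (-0.9659, -0.2588); from cell (1,5)
  next x-line at t=0.5487, next y-line at t=2.1250; Δt_x=1.0353, Δt_y=3.8637
    x: enter (0,5) at t=0.5487 ← occupied
  → r_3 = 0.5487
beam 4: φ=45°, α=240°
  dir = (cos 240°, sin 240°) = (-0.5000, -0.8660); from cell (1,5)
  next x-line at t=1.0600, next y-line at t=0.6351; Δt_x=2.0000, Δt_y=1.1547
    y: enter (1,4) at t=0.6351
    x: enter (0,4) at t=1.0600 ← occupied
  → r_4 = 1.0600
beam 5: φ=90°, α=285°
  dir = (cos 285°, sin 285°) = (0.2588, -0.9659); from cell (1,5)
  next x-line at t=1.8159, next y-line at t=0.5694; Δt_x=3.8637, Δt_y=1.0353
    y: enter (1,4) at t=0.5694
    y: enter (1,3) at t=1.6047
    x: enter (2,3) at t=1.8159
    y: enter (2,2) at t=2.6400
    y: enter (2,1) at t=3.6752
    y: enter (2,0) at t=4.7105 ← occupied
  → r_5 = 4.7105

ranges = [0.4659, 0.6120, 0.5487, 1.0600, 4.7105]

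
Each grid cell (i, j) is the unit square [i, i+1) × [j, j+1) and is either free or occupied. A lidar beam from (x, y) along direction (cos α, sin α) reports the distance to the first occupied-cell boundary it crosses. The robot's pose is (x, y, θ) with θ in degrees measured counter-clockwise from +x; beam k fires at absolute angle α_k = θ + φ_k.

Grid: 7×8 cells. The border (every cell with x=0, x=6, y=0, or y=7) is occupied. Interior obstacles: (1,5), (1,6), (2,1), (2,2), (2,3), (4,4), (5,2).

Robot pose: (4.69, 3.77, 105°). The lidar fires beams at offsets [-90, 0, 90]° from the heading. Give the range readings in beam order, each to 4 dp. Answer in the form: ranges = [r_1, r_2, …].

beam 1: φ=-90°, α=15°
  d=(0.9659,0.2588)  start (4,3)  tX=0.3209 tY=0.8887  stride 1/|dx|=1.0353 1/|dy|=3.8637
    cross x-line → (5,3), t=0.3209
    cross y-line → (5,4), t=0.8887
    cross x-line → (6,4), t=1.3562 (wall)
  → r_1 = 1.3562
beam 2: φ=0°, α=105°
  d=(-0.2588,0.9659)  start (4,3)  tX=2.6660 tY=0.2381  stride 1/|dx|=3.8637 1/|dy|=1.0353
    cross y-line → (4,4), t=0.2381 (wall)
  → r_2 = 0.2381
beam 3: φ=90°, α=195°
  d=(-0.9659,-0.2588)  start (4,3)  tX=0.7143 tY=2.9751  stride 1/|dx|=1.0353 1/|dy|=3.8637
    cross x-line → (3,3), t=0.7143
    cross x-line → (2,3), t=1.7496 (wall)
  → r_3 = 1.7496

ranges = [1.3562, 0.2381, 1.7496]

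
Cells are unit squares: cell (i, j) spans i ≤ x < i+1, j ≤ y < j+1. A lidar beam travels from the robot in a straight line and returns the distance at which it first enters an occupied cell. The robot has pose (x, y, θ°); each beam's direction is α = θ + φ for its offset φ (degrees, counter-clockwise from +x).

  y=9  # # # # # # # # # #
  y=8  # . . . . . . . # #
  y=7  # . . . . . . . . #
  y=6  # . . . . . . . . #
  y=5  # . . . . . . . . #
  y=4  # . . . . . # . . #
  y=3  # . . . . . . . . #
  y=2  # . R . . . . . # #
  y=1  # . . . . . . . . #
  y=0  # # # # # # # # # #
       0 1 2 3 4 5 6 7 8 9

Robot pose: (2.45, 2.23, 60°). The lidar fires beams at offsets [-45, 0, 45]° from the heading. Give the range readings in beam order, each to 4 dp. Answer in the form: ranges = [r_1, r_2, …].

beam 1: φ=-45°, α=15°
  cosα=0.9659 sinα=0.2588 | (2,2) | tMaxX 0.5694 tMaxY 2.9751 | tΔX 1.0353 tΔY 3.8637
    t=0.5694 [x] (3,2)
    t=1.6047 [x] (4,2)
    t=2.6400 [x] (5,2)
    t=2.9751 [y] (5,3)
    t=3.6752 [x] (6,3)
    t=4.7105 [x] (7,3)
    t=5.7458 [x] (8,3)
    t=6.7811 [x] (9,3) — stop
  → r_1 = 6.7811
beam 2: φ=0°, α=60°
  cosα=0.5000 sinα=0.8660 | (2,2) | tMaxX 1.1000 tMaxY 0.8891 | tΔX 2.0000 tΔY 1.1547
    t=0.8891 [y] (2,3)
    t=1.1000 [x] (3,3)
    t=2.0438 [y] (3,4)
    t=3.1000 [x] (4,4)
    t=3.1985 [y] (4,5)
    t=4.3532 [y] (4,6)
    t=5.1000 [x] (5,6)
    t=5.5079 [y] (5,7)
    t=6.6626 [y] (5,8)
    t=7.1000 [x] (6,8)
    t=7.8173 [y] (6,9) — stop
  → r_2 = 7.8173
beam 3: φ=45°, α=105°
  cosα=-0.2588 sinα=0.9659 | (2,2) | tMaxX 1.7387 tMaxY 0.7972 | tΔX 3.8637 tΔY 1.0353
    t=0.7972 [y] (2,3)
    t=1.7387 [x] (1,3)
    t=1.8324 [y] (1,4)
    t=2.8677 [y] (1,5)
    t=3.9030 [y] (1,6)
    t=4.9383 [y] (1,7)
    t=5.6024 [x] (0,7) — stop
  → r_3 = 5.6024

ranges = [6.7811, 7.8173, 5.6024]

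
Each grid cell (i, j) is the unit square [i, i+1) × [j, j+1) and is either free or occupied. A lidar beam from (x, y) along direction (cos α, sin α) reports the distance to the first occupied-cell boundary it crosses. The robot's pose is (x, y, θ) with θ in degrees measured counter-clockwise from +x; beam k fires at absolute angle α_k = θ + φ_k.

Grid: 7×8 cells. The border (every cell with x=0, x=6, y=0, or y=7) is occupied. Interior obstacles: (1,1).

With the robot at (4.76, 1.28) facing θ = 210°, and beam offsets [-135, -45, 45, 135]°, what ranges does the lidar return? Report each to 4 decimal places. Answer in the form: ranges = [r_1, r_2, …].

ranges = [4.7910, 3.8926, 0.2899, 1.0818]

beam 1: φ=-135°, α=75°
  direction (0.2588, 0.9659); cell (4,1); t to first gridline: x 0.9273, y 0.7454 (then +3.8637 / +1.0353)
    (4,2) via y @ 0.7454
    (5,2) via x @ 0.9273
    (5,3) via y @ 1.7807
    (5,4) via y @ 2.8160
    (5,5) via y @ 3.8512
    (6,5) via x @ 4.7910  # hit
  → r_1 = 4.7910
beam 2: φ=-45°, α=165°
  direction (-0.9659, 0.2588); cell (4,1); t to first gridline: x 0.7868, y 2.7819 (then +1.0353 / +3.8637)
    (3,1) via x @ 0.7868
    (2,1) via x @ 1.8221
    (2,2) via y @ 2.7819
    (1,2) via x @ 2.8574
    (0,2) via x @ 3.8926  # hit
  → r_2 = 3.8926
beam 3: φ=45°, α=255°
  direction (-0.2588, -0.9659); cell (4,1); t to first gridline: x 2.9364, y 0.2899 (then +3.8637 / +1.0353)
    (4,0) via y @ 0.2899  # hit
  → r_3 = 0.2899
beam 4: φ=135°, α=345°
  direction (0.9659, -0.2588); cell (4,1); t to first gridline: x 0.2485, y 1.0818 (then +1.0353 / +3.8637)
    (5,1) via x @ 0.2485
    (5,0) via y @ 1.0818  # hit
  → r_4 = 1.0818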